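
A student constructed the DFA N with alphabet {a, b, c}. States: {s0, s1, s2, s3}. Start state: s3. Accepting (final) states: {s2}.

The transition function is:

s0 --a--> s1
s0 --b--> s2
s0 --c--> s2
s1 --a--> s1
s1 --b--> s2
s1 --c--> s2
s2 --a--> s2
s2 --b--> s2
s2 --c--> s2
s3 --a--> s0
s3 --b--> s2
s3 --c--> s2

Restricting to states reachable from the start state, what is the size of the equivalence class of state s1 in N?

All states are reachable from the start state.
Initial partition by acceptance: {s2} | {s0,s1,s3}.
Stable partition: {s2} | {s0,s1,s3} — 2 equivalence classes.
State s1 belongs to the block {s0,s1,s3}, which has 3 states.

3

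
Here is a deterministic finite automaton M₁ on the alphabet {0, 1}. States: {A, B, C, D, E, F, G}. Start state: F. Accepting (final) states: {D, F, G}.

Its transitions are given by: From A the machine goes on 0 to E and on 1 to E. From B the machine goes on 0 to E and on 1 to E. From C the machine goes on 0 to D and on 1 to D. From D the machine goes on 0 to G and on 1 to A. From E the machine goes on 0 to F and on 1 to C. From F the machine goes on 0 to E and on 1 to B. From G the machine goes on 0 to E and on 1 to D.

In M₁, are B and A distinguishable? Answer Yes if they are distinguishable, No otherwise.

Initial partition by acceptance: {D,F,G} | {A,B,C,E}.
On input 0, block {D,F,G} splits into {F,G} and {D}.
On input 1, block {F,G} splits into {F} and {G}.
On input 0, block {A,B,C,E} splits into {A,B} and {C} and {E}.
The partition is now stable with 6 blocks: {F} | {A,B} | {D} | {G} | {C} | {E}.
B and A lie in the same block of the stable partition, so they are equivalent — no string distinguishes them.

No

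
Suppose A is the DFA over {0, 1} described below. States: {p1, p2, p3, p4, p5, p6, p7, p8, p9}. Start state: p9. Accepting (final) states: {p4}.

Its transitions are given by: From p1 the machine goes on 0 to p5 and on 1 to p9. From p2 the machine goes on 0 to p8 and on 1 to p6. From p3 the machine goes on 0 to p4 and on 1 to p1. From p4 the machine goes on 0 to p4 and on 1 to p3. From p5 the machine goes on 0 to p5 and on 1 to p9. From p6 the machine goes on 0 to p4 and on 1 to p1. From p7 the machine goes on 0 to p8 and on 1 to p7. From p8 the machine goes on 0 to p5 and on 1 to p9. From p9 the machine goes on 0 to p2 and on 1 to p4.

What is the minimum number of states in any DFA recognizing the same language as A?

5

States {p7} cannot be reached from the start state, so discard them.
Start with accepting vs non-accepting: {p4} | {p1,p2,p3,p5,p6,p8,p9}.
Split {p1,p2,p3,p5,p6,p8,p9} by δ(·,0) → {p1,p2,p5,p8,p9} and {p3,p6}.
On input 1, block {p1,p2,p5,p8,p9} splits into {p1,p5,p8} and {p2} and {p9}.
The partition is now stable with 5 blocks: {p4} | {p1,p5,p8} | {p3,p6} | {p2} | {p9}.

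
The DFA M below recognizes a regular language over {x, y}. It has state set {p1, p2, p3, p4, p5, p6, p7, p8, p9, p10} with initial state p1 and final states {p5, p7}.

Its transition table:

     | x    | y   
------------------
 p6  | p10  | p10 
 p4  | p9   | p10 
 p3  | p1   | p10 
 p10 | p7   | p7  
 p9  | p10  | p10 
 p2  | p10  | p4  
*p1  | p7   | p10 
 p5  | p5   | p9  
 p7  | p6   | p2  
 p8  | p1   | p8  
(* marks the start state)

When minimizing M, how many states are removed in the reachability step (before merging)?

3

No path from p1 leads to p3, p5, p8; the other 7 states are all reachable.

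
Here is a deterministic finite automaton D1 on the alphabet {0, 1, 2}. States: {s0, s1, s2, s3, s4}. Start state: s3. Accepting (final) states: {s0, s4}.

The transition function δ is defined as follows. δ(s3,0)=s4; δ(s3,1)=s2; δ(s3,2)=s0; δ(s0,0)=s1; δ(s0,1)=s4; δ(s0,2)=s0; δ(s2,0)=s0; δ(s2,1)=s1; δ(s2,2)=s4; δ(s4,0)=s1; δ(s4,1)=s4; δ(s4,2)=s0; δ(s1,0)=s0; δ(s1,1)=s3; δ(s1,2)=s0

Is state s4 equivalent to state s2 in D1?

No

Every state is reachable, so we keep all 5.
P0 = {s0,s4} | {s1,s2,s3}.
No further refinement is possible. Final partition (2 blocks): {s0,s4} | {s1,s2,s3}.
s4 and s2 end up in different blocks, so they are distinguishable. For instance, the string 'ε' is accepted from only s4.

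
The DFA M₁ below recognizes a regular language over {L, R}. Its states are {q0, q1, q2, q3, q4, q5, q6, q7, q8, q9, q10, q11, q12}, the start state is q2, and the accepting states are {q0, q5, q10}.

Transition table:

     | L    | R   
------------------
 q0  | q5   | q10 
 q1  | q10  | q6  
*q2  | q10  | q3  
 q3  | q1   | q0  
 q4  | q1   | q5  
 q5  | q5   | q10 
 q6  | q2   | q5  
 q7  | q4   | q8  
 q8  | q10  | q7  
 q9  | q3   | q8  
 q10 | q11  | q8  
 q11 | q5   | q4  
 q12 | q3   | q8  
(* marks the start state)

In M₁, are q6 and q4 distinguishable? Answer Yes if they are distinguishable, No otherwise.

Reachable states from the start: {q0,q1,q2,q3,q4,q5,q6,q7,q8,q10,q11}. Unreachable: {q9,q12} — drop them.
Start with accepting vs non-accepting: {q0,q5,q10} | {q1,q2,q3,q4,q6,q7,q8,q11}.
Refine {q0,q5,q10} on symbol L: members go to different blocks, giving {q0,q5} and {q10}.
On input L, block {q1,q2,q3,q4,q6,q7,q8,q11} splits into {q3,q4,q6,q7} and {q1,q2,q8} and {q11}.
Refine {q3,q4,q6,q7} on symbol L: members go to different blocks, giving {q3,q4,q6} and {q7}.
Refine {q1,q2,q8} on symbol R: members go to different blocks, giving {q1,q2} and {q8}.
Stable partition: {q0,q5} | {q3,q4,q6} | {q10} | {q1,q2} | {q11} | {q7} | {q8} — 7 equivalence classes.
q6 and q4 lie in the same block of the stable partition, so they are equivalent — no string distinguishes them.

No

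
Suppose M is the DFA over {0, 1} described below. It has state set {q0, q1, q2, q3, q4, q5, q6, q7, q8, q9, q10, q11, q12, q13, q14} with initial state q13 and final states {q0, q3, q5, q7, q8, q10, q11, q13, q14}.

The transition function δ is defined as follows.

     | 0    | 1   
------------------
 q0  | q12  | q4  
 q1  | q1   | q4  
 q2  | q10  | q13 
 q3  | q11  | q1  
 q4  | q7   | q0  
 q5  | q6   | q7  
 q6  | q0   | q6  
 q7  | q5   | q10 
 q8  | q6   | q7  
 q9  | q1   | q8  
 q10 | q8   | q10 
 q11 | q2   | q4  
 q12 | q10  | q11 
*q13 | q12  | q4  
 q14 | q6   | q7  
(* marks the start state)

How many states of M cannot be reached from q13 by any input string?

4

No path from q13 leads to q1, q3, q9, q14; the other 11 states are all reachable.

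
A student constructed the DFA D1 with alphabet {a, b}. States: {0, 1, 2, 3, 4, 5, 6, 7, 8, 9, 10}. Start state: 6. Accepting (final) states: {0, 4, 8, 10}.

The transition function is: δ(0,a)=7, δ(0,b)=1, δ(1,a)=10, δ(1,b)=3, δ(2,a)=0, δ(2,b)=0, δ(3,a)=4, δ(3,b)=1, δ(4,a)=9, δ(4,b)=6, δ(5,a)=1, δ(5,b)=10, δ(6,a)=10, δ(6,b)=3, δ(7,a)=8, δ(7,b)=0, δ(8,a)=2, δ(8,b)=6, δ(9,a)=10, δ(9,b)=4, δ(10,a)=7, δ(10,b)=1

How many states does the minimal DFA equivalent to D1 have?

Reachable states from the start: {0,1,2,3,4,6,7,8,9,10}. Unreachable: {5} — drop them.
Start with accepting vs non-accepting: {0,4,8,10} | {1,2,3,6,7,9}.
On input b, block {1,2,3,6,7,9} splits into {1,3,6} and {2,7,9}.
No further refinement is possible. Final partition (3 blocks): {0,4,8,10} | {1,3,6} | {2,7,9}.

3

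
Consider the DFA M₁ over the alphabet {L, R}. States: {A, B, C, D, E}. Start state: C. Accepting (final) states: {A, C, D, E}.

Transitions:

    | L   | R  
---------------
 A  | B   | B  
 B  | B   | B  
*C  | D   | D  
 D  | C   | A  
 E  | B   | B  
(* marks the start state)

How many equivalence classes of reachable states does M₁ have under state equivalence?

4

States {E} cannot be reached from the start state, so discard them.
Start with accepting vs non-accepting: {A,C,D} | {B}.
Split {A,C,D} by δ(·,L) → {C,D} and {A}.
Split {C,D} by δ(·,R) → {C} and {D}.
Stable partition: {C} | {B} | {A} | {D} — 4 equivalence classes.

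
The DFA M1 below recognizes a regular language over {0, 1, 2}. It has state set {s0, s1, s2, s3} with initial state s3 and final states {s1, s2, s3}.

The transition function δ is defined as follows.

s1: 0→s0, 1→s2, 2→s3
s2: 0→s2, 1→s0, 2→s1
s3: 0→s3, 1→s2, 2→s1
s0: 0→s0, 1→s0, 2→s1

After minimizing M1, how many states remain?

All states are reachable from the start state.
Start with accepting vs non-accepting: {s1,s2,s3} | {s0}.
On input 0, block {s1,s2,s3} splits into {s2,s3} and {s1}.
On input 1, block {s2,s3} splits into {s2} and {s3}.
The partition is now stable with 4 blocks: {s2} | {s0} | {s1} | {s3}.

4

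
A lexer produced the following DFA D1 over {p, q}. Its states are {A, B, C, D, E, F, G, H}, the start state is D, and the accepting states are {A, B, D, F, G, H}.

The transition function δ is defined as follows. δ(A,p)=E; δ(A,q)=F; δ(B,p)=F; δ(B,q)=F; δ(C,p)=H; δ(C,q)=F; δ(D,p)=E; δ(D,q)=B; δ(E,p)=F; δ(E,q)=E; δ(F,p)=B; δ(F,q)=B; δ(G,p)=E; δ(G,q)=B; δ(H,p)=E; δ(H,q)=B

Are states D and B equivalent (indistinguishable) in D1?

No

First remove the unreachable states {A,C,G,H}; 4 states remain.
P0 = {B,D,F} | {E}.
Refine {B,D,F} on symbol p: members go to different blocks, giving {B,F} and {D}.
The partition is now stable with 3 blocks: {B,F} | {E} | {D}.
D and B end up in different blocks, so they are distinguishable. For instance, the string 'p' is accepted from only B.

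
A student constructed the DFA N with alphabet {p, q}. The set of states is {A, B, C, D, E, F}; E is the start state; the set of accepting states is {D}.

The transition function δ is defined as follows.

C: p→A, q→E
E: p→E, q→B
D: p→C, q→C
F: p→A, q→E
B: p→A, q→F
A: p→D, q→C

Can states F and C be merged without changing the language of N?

Yes

Initial partition by acceptance: {D} | {A,B,C,E,F}.
Refine {A,B,C,E,F} on symbol p: members go to different blocks, giving {B,C,E,F} and {A}.
On input p, block {B,C,E,F} splits into {B,C,F} and {E}.
Split {B,C,F} by δ(·,q) → {C,F} and {B}.
Stable partition: {D} | {C,F} | {A} | {E} | {B} — 5 equivalence classes.
F and C lie in the same block of the stable partition, so they are equivalent — no string distinguishes them.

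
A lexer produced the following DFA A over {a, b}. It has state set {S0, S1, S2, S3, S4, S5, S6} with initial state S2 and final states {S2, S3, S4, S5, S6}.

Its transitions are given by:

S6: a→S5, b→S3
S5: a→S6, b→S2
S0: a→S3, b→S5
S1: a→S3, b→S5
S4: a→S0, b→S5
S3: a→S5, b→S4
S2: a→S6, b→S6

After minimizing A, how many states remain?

6

Reachable states from the start: {S0,S2,S3,S4,S5,S6}. Unreachable: {S1} — drop them.
P0 = {S2,S3,S4,S5,S6} | {S0}.
Refine {S2,S3,S4,S5,S6} on symbol a: members go to different blocks, giving {S2,S3,S5,S6} and {S4}.
Split {S2,S3,S5,S6} by δ(·,b) → {S2,S5,S6} and {S3}.
Refine {S2,S5,S6} on symbol b: members go to different blocks, giving {S2,S5} and {S6}.
Split {S2,S5} by δ(·,b) → {S2} and {S5}.
No further refinement is possible. Final partition (6 blocks): {S2} | {S0} | {S4} | {S3} | {S6} | {S5}.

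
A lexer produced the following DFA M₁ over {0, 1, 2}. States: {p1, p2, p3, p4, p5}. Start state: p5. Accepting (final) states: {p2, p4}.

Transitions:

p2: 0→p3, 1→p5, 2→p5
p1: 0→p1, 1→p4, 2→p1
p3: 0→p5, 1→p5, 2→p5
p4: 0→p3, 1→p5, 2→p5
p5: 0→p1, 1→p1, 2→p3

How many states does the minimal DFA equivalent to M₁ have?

First remove the unreachable states {p2}; 4 states remain.
Initial partition by acceptance: {p4} | {p1,p3,p5}.
On input 1, block {p1,p3,p5} splits into {p3,p5} and {p1}.
On input 0, block {p3,p5} splits into {p3} and {p5}.
The partition is now stable with 4 blocks: {p4} | {p3} | {p1} | {p5}.

4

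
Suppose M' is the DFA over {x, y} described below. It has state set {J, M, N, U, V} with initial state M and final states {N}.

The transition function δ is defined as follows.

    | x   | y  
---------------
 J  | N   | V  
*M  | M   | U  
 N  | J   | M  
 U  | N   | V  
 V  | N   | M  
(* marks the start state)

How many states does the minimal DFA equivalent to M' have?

4

All states are reachable from the start state.
Initial partition by acceptance: {N} | {J,M,U,V}.
On input x, block {J,M,U,V} splits into {J,U,V} and {M}.
On input y, block {J,U,V} splits into {J,U} and {V}.
No further refinement is possible. Final partition (4 blocks): {N} | {J,U} | {M} | {V}.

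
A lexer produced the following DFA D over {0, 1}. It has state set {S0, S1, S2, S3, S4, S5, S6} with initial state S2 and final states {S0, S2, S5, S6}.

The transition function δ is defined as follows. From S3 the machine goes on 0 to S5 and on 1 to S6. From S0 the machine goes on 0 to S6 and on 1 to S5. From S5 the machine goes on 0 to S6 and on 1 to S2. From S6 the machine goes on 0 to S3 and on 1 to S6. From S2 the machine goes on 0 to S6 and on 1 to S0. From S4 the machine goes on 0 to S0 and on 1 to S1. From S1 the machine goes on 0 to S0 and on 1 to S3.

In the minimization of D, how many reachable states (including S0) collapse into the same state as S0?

3

States {S1,S4} cannot be reached from the start state, so discard them.
Initial partition by acceptance: {S0,S2,S5,S6} | {S3}.
On input 0, block {S0,S2,S5,S6} splits into {S0,S2,S5} and {S6}.
The partition is now stable with 3 blocks: {S0,S2,S5} | {S3} | {S6}.
State S0 belongs to the block {S0,S2,S5}, which has 3 states.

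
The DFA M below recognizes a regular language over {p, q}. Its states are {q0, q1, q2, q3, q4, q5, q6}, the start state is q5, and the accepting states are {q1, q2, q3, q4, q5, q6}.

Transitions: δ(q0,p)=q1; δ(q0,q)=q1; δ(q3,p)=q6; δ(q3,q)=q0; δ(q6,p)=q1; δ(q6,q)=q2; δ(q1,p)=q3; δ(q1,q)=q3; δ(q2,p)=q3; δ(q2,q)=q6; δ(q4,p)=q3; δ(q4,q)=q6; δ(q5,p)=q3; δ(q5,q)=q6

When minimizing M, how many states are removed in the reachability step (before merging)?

1

BFS from q5 reaches {q0, q1, q2, q3, q5, q6}; the 1 state(s) q4 are never visited.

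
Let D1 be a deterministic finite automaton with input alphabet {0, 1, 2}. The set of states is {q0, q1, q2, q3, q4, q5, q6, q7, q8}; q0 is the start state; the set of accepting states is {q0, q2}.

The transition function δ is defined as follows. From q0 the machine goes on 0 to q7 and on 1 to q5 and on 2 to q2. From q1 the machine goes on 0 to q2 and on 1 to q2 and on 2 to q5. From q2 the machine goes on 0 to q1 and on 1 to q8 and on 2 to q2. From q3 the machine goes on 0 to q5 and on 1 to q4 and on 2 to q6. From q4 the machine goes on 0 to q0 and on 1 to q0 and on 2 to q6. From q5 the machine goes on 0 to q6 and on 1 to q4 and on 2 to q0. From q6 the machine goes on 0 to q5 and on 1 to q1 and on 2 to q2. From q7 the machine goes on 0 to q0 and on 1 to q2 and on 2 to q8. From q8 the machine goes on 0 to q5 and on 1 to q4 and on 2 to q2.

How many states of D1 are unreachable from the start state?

1

BFS from q0 reaches {q0, q1, q2, q4, q5, q6, q7, q8}; the 1 state(s) q3 are never visited.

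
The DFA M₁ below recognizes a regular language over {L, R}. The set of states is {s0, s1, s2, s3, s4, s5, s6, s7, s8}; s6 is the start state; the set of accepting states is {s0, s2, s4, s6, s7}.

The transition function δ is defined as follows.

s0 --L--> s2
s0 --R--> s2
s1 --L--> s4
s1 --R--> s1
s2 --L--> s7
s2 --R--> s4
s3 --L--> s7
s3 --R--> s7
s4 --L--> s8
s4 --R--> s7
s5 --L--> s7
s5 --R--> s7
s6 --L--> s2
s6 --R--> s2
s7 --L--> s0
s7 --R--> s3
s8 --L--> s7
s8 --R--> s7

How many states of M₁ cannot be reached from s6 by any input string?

2

No path from s6 leads to s1, s5; the other 7 states are all reachable.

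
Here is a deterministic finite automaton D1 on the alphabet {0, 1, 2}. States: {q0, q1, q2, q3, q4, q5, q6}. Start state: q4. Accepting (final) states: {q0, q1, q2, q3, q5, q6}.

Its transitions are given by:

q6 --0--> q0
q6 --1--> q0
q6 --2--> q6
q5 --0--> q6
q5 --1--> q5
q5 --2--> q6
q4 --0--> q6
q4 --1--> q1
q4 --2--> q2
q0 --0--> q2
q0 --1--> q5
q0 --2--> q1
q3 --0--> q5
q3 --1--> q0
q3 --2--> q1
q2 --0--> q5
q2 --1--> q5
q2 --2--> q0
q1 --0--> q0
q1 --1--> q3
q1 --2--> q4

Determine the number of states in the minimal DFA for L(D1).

7

Start with accepting vs non-accepting: {q0,q1,q2,q3,q5,q6} | {q4}.
Refine {q0,q1,q2,q3,q5,q6} on symbol 2: members go to different blocks, giving {q0,q2,q3,q5,q6} and {q1}.
On input 2, block {q0,q2,q3,q5,q6} splits into {q2,q5,q6} and {q0,q3}.
Refine {q2,q5,q6} on symbol 0: members go to different blocks, giving {q2,q5} and {q6}.
Refine {q2,q5} on symbol 0: members go to different blocks, giving {q2} and {q5}.
Refine {q0,q3} on symbol 0: members go to different blocks, giving {q0} and {q3}.
No further refinement is possible. Final partition (7 blocks): {q2} | {q4} | {q1} | {q0} | {q6} | {q5} | {q3}.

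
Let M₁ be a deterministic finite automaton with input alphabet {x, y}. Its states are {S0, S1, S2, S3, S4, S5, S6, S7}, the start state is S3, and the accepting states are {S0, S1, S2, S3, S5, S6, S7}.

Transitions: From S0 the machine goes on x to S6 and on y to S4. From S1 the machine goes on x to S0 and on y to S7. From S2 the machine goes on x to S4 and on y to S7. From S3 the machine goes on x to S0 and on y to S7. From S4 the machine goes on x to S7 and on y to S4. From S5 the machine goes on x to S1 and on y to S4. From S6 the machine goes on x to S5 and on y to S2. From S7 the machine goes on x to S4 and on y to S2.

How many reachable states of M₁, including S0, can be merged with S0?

2

All states are reachable from the start state.
Initial partition by acceptance: {S0,S1,S2,S3,S5,S6,S7} | {S4}.
On input x, block {S0,S1,S2,S3,S5,S6,S7} splits into {S0,S1,S3,S5,S6} and {S2,S7}.
Split {S0,S1,S3,S5,S6} by δ(·,y) → {S1,S3,S6} and {S0,S5}.
The partition is now stable with 4 blocks: {S1,S3,S6} | {S4} | {S2,S7} | {S0,S5}.
The equivalence class containing S0 is {S0,S5}, of size 2.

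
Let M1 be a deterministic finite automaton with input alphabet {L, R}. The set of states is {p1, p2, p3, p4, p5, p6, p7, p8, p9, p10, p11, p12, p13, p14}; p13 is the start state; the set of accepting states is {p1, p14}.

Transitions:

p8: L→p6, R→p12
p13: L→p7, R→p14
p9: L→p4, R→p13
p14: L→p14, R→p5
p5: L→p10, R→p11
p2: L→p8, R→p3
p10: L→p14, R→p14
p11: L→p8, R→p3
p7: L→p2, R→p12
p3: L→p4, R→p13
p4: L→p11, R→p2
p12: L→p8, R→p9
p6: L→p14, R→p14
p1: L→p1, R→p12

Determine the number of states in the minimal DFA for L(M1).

7

Reachable states from the start: {p2,p3,p4,p5,p6,p7,p8,p9,p10,p11,p12,p13,p14}. Unreachable: {p1} — drop them.
Initial partition by acceptance: {p14} | {p2,p3,p4,p5,p6,p7,p8,p9,p10,p11,p12,p13}.
Refine {p2,p3,p4,p5,p6,p7,p8,p9,p10,p11,p12,p13} on symbol L: members go to different blocks, giving {p2,p3,p4,p5,p7,p8,p9,p11,p12,p13} and {p6,p10}.
On input L, block {p2,p3,p4,p5,p7,p8,p9,p11,p12,p13} splits into {p2,p3,p4,p7,p9,p11,p12,p13} and {p5,p8}.
Split {p2,p3,p4,p7,p9,p11,p12,p13} by δ(·,L) → {p3,p4,p7,p9,p13} and {p2,p11,p12}.
Split {p3,p4,p7,p9,p13} by δ(·,L) → {p3,p9,p13} and {p4,p7}.
Refine {p3,p9,p13} on symbol R: members go to different blocks, giving {p3,p9} and {p13}.
Stable partition: {p14} | {p3,p9} | {p6,p10} | {p5,p8} | {p2,p11,p12} | {p4,p7} | {p13} — 7 equivalence classes.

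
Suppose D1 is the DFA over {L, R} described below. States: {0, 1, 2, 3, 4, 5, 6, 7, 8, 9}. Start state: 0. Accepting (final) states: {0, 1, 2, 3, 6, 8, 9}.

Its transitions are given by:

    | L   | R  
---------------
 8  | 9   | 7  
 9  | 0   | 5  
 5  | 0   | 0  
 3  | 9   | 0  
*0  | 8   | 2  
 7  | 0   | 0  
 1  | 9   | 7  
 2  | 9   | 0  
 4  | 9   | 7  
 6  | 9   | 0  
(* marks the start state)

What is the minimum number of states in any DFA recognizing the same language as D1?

5

Reachable states from the start: {0,2,5,7,8,9}. Unreachable: {1,3,4,6} — drop them.
P0 = {0,2,8,9} | {5,7}.
On input R, block {0,2,8,9} splits into {0,2} and {8,9}.
Refine {8,9} on symbol L: members go to different blocks, giving {8} and {9}.
On input L, block {0,2} splits into {0} and {2}.
No further refinement is possible. Final partition (5 blocks): {0} | {5,7} | {8} | {9} | {2}.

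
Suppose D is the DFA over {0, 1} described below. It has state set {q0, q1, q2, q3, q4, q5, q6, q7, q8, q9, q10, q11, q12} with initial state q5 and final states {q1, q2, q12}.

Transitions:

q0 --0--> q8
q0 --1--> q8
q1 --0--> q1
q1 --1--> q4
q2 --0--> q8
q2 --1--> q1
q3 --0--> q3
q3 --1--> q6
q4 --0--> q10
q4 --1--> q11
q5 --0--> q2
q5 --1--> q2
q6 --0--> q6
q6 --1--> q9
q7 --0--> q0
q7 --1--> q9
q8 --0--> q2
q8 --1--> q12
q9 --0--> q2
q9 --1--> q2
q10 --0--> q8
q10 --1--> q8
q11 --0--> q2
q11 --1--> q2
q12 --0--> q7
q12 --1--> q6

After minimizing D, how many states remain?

8

Reachable states from the start: {q0,q1,q2,q4,q5,q6,q7,q8,q9,q10,q11,q12}. Unreachable: {q3} — drop them.
Start with accepting vs non-accepting: {q1,q2,q12} | {q0,q4,q5,q6,q7,q8,q9,q10,q11}.
Split {q1,q2,q12} by δ(·,0) → {q2,q12} and {q1}.
Refine {q2,q12} on symbol 1: members go to different blocks, giving {q2} and {q12}.
Refine {q0,q4,q5,q6,q7,q8,q9,q10,q11} on symbol 0: members go to different blocks, giving {q0,q4,q6,q7,q10} and {q5,q8,q9,q11}.
Split {q0,q4,q6,q7,q10} by δ(·,0) → {q4,q6,q7} and {q0,q10}.
Refine {q4,q6,q7} on symbol 0: members go to different blocks, giving {q4,q7} and {q6}.
On input 1, block {q5,q8,q9,q11} splits into {q5,q9,q11} and {q8}.
No further refinement is possible. Final partition (8 blocks): {q2} | {q4,q7} | {q1} | {q12} | {q5,q9,q11} | {q0,q10} | {q6} | {q8}.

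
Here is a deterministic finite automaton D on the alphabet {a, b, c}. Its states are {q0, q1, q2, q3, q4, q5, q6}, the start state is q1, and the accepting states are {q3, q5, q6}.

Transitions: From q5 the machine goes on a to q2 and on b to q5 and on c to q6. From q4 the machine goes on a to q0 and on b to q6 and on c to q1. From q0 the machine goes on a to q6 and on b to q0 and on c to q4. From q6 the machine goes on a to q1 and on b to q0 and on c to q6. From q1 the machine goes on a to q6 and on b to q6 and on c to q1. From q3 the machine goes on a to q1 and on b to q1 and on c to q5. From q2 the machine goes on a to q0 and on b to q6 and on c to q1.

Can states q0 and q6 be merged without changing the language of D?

Reachable states from the start: {q0,q1,q4,q6}. Unreachable: {q2,q3,q5} — drop them.
Initial partition by acceptance: {q6} | {q0,q1,q4}.
On input a, block {q0,q1,q4} splits into {q0,q1} and {q4}.
On input b, block {q0,q1} splits into {q0} and {q1}.
Stable partition: {q6} | {q0} | {q4} | {q1} — 4 equivalence classes.
q0 and q6 end up in different blocks, so they are distinguishable. For instance, the string 'ε' is accepted from only q6.

No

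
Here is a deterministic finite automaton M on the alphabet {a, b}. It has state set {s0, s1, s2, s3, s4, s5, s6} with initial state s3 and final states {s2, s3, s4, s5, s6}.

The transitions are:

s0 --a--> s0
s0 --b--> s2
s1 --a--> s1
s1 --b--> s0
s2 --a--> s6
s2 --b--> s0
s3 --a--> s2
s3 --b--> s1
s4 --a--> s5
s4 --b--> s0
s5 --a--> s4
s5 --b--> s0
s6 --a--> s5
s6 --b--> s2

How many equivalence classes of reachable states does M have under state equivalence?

6

All states are reachable from the start state.
Start with accepting vs non-accepting: {s2,s3,s4,s5,s6} | {s0,s1}.
Refine {s2,s3,s4,s5,s6} on symbol b: members go to different blocks, giving {s2,s3,s4,s5} and {s6}.
Split {s2,s3,s4,s5} by δ(·,a) → {s3,s4,s5} and {s2}.
On input a, block {s3,s4,s5} splits into {s4,s5} and {s3}.
Refine {s0,s1} on symbol b: members go to different blocks, giving {s0} and {s1}.
Stable partition: {s4,s5} | {s0} | {s6} | {s2} | {s3} | {s1} — 6 equivalence classes.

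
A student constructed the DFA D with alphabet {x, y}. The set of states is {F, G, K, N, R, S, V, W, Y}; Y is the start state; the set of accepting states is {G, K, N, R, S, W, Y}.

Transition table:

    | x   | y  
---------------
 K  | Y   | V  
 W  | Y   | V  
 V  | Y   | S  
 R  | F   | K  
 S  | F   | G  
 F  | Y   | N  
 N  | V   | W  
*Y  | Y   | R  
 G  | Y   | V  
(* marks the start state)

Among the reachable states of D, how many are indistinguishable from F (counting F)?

Every state is reachable, so we keep all 9.
Start with accepting vs non-accepting: {G,K,N,R,S,W,Y} | {F,V}.
On input x, block {G,K,N,R,S,W,Y} splits into {G,K,W,Y} and {N,R,S}.
Refine {G,K,W,Y} on symbol y: members go to different blocks, giving {G,K,W} and {Y}.
No further refinement is possible. Final partition (4 blocks): {G,K,W} | {F,V} | {N,R,S} | {Y}.
State F belongs to the block {F,V}, which has 2 states.

2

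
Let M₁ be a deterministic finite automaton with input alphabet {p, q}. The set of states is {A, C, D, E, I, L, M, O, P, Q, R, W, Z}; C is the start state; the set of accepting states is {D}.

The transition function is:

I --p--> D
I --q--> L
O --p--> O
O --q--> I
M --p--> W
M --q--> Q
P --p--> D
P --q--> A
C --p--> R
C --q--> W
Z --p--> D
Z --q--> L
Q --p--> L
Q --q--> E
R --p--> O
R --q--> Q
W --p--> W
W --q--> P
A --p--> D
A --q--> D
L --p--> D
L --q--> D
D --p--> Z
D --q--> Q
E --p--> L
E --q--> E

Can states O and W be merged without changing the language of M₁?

First remove the unreachable states {M}; 12 states remain.
P0 = {D} | {A,C,E,I,L,O,P,Q,R,W,Z}.
Refine {A,C,E,I,L,O,P,Q,R,W,Z} on symbol p: members go to different blocks, giving {C,E,O,Q,R,W} and {A,I,L,P,Z}.
Refine {C,E,O,Q,R,W} on symbol p: members go to different blocks, giving {C,O,R,W} and {E,Q}.
Split {C,O,R,W} by δ(·,q) → {O,W} and {C} and {R}.
Split {A,I,L,P,Z} by δ(·,q) → {I,P,Z} and {A,L}.
Stable partition: {D} | {O,W} | {I,P,Z} | {E,Q} | {C} | {R} | {A,L} — 7 equivalence classes.
O and W lie in the same block of the stable partition, so they are equivalent — no string distinguishes them.

Yes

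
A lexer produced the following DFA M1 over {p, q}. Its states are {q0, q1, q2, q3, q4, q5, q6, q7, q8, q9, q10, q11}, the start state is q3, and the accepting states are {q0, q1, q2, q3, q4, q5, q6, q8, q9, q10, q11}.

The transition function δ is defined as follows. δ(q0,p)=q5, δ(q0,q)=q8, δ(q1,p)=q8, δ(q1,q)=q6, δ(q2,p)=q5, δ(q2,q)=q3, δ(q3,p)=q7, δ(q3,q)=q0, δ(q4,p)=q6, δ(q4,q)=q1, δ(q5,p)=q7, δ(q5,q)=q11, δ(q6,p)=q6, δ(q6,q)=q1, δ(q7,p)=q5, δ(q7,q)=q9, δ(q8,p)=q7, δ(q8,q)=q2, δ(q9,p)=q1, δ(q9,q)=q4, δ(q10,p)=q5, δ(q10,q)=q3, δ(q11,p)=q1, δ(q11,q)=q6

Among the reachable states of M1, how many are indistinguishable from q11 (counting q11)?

2

First remove the unreachable states {q10}; 11 states remain.
Start with accepting vs non-accepting: {q0,q1,q2,q3,q4,q5,q6,q8,q9,q11} | {q7}.
On input p, block {q0,q1,q2,q3,q4,q5,q6,q8,q9,q11} splits into {q0,q1,q2,q4,q6,q9,q11} and {q3,q5,q8}.
Split {q0,q1,q2,q4,q6,q9,q11} by δ(·,p) → {q4,q6,q9,q11} and {q0,q1,q2}.
Refine {q4,q6,q9,q11} on symbol p: members go to different blocks, giving {q4,q6} and {q9,q11}.
On input q, block {q3,q5,q8} splits into {q3,q8} and {q5}.
On input p, block {q0,q1,q2} splits into {q0,q2} and {q1}.
No further refinement is possible. Final partition (7 blocks): {q4,q6} | {q7} | {q3,q8} | {q0,q2} | {q9,q11} | {q5} | {q1}.
The equivalence class containing q11 is {q9,q11}, of size 2.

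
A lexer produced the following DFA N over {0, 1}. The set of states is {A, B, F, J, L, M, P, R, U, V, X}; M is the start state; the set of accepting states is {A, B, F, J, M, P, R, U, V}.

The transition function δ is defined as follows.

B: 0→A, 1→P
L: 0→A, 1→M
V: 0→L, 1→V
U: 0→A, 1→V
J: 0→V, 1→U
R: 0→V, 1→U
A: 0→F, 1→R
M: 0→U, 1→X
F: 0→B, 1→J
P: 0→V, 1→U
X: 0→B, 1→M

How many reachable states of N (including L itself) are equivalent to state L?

All states are reachable from the start state.
Initial partition by acceptance: {A,B,F,J,M,P,R,U,V} | {L,X}.
On input 0, block {A,B,F,J,M,P,R,U,V} splits into {A,B,F,J,M,P,R,U} and {V}.
Refine {A,B,F,J,M,P,R,U} on symbol 0: members go to different blocks, giving {A,B,F,M,U} and {J,P,R}.
Split {A,B,F,M,U} by δ(·,1) → {A,B,F} and {M} and {U}.
No further refinement is possible. Final partition (6 blocks): {A,B,F} | {L,X} | {V} | {J,P,R} | {M} | {U}.
State L belongs to the block {L,X}, which has 2 states.

2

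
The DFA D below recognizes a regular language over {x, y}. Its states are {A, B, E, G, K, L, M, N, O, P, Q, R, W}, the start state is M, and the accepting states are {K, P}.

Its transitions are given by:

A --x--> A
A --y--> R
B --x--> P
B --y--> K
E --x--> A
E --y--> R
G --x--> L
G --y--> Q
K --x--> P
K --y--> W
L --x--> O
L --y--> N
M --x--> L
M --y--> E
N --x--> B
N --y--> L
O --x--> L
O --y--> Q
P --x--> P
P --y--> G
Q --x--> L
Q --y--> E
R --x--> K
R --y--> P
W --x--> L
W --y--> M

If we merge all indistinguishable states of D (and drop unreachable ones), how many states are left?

7

All states are reachable from the start state.
Start with accepting vs non-accepting: {K,P} | {A,B,E,G,L,M,N,O,Q,R,W}.
Split {A,B,E,G,L,M,N,O,Q,R,W} by δ(·,x) → {A,E,G,L,M,N,O,Q,W} and {B,R}.
On input x, block {A,E,G,L,M,N,O,Q,W} splits into {A,E,G,L,M,O,Q,W} and {N}.
Refine {A,E,G,L,M,O,Q,W} on symbol y: members go to different blocks, giving {G,M,O,Q,W} and {A,E} and {L}.
Refine {G,M,O,Q,W} on symbol y: members go to different blocks, giving {G,O,W} and {M,Q}.
No further refinement is possible. Final partition (7 blocks): {K,P} | {G,O,W} | {B,R} | {N} | {A,E} | {L} | {M,Q}.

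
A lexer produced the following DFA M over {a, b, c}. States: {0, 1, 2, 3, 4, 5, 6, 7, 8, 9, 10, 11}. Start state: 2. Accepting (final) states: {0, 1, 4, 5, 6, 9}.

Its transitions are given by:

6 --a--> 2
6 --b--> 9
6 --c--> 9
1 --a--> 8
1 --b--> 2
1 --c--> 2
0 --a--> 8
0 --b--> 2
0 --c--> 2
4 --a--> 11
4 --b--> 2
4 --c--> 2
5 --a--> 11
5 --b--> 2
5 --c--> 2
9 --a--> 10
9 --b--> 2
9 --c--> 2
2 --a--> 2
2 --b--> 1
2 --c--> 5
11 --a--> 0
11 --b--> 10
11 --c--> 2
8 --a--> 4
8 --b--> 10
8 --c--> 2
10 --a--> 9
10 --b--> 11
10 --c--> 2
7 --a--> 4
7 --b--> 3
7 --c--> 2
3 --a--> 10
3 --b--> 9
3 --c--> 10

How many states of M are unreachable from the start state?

3

No path from 2 leads to 3, 6, 7; the other 9 states are all reachable.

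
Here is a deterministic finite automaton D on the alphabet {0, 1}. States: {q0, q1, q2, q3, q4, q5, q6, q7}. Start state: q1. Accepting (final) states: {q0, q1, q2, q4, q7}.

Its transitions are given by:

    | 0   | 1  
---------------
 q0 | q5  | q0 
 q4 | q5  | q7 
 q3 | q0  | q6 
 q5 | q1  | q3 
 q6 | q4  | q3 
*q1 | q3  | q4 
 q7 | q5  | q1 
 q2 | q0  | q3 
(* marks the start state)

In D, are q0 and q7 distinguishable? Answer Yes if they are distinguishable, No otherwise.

States {q2} cannot be reached from the start state, so discard them.
P0 = {q0,q1,q4,q7} | {q3,q5,q6}.
The partition is now stable with 2 blocks: {q0,q1,q4,q7} | {q3,q5,q6}.
q0 and q7 lie in the same block of the stable partition, so they are equivalent — no string distinguishes them.

No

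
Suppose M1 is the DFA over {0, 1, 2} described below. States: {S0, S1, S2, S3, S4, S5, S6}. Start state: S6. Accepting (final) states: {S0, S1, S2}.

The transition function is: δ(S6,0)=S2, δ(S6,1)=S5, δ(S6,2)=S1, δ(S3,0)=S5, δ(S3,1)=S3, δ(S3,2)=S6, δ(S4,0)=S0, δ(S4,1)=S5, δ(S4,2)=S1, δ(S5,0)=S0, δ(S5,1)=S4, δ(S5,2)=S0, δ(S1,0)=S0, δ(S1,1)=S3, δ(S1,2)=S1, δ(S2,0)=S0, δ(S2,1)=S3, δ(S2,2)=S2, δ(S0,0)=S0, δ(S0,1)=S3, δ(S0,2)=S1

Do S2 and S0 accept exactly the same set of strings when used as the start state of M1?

Yes

All states are reachable from the start state.
P0 = {S0,S1,S2} | {S3,S4,S5,S6}.
On input 0, block {S3,S4,S5,S6} splits into {S4,S5,S6} and {S3}.
The partition is now stable with 3 blocks: {S0,S1,S2} | {S4,S5,S6} | {S3}.
S2 and S0 lie in the same block of the stable partition, so they are equivalent — no string distinguishes them.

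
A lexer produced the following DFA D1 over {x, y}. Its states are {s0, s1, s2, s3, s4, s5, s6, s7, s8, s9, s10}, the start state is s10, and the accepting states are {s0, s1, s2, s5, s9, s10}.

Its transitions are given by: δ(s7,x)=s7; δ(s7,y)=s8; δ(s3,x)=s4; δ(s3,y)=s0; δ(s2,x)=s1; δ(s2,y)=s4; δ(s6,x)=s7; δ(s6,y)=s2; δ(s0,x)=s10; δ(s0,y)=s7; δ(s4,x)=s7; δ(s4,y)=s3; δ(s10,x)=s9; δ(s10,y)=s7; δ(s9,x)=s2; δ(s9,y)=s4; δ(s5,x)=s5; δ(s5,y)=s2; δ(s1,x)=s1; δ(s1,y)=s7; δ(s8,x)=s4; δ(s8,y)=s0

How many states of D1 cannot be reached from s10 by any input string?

2

BFS from s10 reaches {s0, s1, s2, s3, s4, s7, s8, s9, s10}; the 2 state(s) s5, s6 are never visited.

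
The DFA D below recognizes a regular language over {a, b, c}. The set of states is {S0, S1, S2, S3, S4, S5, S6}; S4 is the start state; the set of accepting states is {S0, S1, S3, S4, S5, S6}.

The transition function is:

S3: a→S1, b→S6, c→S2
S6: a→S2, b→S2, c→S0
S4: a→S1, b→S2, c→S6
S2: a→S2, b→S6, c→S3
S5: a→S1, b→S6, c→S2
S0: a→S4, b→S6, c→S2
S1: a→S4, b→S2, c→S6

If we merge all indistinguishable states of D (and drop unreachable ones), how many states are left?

4

Reachable states from the start: {S0,S1,S2,S3,S4,S6}. Unreachable: {S5} — drop them.
P0 = {S0,S1,S3,S4,S6} | {S2}.
Split {S0,S1,S3,S4,S6} by δ(·,a) → {S0,S1,S3,S4} and {S6}.
On input b, block {S0,S1,S3,S4} splits into {S0,S3} and {S1,S4}.
The partition is now stable with 4 blocks: {S0,S3} | {S2} | {S6} | {S1,S4}.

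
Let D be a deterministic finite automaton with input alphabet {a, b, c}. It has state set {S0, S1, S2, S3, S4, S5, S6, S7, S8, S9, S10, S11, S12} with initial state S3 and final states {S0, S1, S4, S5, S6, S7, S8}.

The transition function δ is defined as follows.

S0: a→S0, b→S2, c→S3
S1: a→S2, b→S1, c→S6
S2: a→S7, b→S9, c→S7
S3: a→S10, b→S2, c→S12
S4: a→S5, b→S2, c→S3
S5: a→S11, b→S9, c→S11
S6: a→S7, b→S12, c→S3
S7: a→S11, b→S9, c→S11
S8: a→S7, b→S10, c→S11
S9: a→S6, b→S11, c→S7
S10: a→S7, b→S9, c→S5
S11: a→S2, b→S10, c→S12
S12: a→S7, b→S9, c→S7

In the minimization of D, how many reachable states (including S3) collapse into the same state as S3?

2

States {S0,S1,S4,S8} cannot be reached from the start state, so discard them.
Start with accepting vs non-accepting: {S5,S6,S7} | {S2,S3,S9,S10,S11,S12}.
On input a, block {S5,S6,S7} splits into {S5,S7} and {S6}.
Refine {S2,S3,S9,S10,S11,S12} on symbol a: members go to different blocks, giving {S2,S10,S12} and {S3,S11} and {S9}.
The partition is now stable with 5 blocks: {S5,S7} | {S2,S10,S12} | {S6} | {S3,S11} | {S9}.
State S3 belongs to the block {S3,S11}, which has 2 states.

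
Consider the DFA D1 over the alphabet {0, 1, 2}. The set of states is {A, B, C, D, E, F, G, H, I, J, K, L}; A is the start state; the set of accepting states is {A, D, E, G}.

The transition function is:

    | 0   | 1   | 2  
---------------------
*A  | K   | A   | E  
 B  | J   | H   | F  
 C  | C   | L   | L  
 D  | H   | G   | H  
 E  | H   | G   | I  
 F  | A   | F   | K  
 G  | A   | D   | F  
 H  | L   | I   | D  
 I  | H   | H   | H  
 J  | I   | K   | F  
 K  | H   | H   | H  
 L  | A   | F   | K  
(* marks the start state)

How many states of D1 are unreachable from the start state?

No path from A leads to B, C, J; the other 9 states are all reachable.

3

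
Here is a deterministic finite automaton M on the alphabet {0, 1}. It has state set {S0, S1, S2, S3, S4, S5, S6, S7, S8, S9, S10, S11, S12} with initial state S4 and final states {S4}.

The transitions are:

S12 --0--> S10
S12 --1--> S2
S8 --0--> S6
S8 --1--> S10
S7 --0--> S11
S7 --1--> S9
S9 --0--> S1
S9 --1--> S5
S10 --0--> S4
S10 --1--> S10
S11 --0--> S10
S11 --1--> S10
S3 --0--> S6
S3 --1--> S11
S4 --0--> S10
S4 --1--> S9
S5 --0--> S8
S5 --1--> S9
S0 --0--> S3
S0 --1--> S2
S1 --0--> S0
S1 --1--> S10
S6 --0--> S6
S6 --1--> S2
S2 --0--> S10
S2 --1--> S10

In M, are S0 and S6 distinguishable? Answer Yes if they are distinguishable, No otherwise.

No

First remove the unreachable states {S7,S12}; 11 states remain.
Start with accepting vs non-accepting: {S4} | {S0,S1,S2,S3,S5,S6,S8,S9,S10,S11}.
On input 0, block {S0,S1,S2,S3,S5,S6,S8,S9,S10,S11} splits into {S0,S1,S2,S3,S5,S6,S8,S9,S11} and {S10}.
Refine {S0,S1,S2,S3,S5,S6,S8,S9,S11} on symbol 0: members go to different blocks, giving {S0,S1,S3,S5,S6,S8,S9} and {S2,S11}.
Split {S0,S1,S3,S5,S6,S8,S9} by δ(·,1) → {S0,S3,S6} and {S1,S8} and {S5,S9}.
No further refinement is possible. Final partition (6 blocks): {S4} | {S0,S3,S6} | {S10} | {S2,S11} | {S1,S8} | {S5,S9}.
S0 and S6 lie in the same block of the stable partition, so they are equivalent — no string distinguishes them.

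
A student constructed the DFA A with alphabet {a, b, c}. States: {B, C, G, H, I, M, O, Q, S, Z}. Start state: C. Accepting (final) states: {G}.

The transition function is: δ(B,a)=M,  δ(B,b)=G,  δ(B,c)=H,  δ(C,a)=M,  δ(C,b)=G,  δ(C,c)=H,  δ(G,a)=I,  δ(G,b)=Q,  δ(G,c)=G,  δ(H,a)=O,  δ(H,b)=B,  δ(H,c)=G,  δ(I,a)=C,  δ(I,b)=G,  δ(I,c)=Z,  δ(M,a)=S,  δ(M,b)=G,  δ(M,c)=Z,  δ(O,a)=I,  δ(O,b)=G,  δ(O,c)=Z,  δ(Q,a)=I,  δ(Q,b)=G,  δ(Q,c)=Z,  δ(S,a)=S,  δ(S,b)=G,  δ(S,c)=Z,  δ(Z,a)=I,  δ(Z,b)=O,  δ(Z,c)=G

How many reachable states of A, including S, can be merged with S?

Start with accepting vs non-accepting: {G} | {B,C,H,I,M,O,Q,S,Z}.
On input b, block {B,C,H,I,M,O,Q,S,Z} splits into {B,C,I,M,O,Q,S} and {H,Z}.
Stable partition: {G} | {B,C,I,M,O,Q,S} | {H,Z} — 3 equivalence classes.
State S belongs to the block {B,C,I,M,O,Q,S}, which has 7 states.

7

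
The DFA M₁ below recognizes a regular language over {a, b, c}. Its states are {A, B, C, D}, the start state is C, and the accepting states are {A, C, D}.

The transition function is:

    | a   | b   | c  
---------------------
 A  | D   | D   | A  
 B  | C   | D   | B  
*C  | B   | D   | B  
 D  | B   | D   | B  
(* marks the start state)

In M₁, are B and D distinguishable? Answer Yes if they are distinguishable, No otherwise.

Yes

States {A} cannot be reached from the start state, so discard them.
Initial partition by acceptance: {C,D} | {B}.
Stable partition: {C,D} | {B} — 2 equivalence classes.
B and D end up in different blocks, so they are distinguishable. For instance, the string 'ε' is accepted from only D.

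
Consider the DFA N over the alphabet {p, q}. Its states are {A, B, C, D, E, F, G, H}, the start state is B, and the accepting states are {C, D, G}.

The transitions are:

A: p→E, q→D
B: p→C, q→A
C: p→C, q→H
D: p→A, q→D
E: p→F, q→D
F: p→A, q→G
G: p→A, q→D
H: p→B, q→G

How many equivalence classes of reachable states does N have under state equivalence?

5

Start with accepting vs non-accepting: {C,D,G} | {A,B,E,F,H}.
Refine {C,D,G} on symbol p: members go to different blocks, giving {D,G} and {C}.
Refine {A,B,E,F,H} on symbol p: members go to different blocks, giving {A,E,F,H} and {B}.
On input p, block {A,E,F,H} splits into {A,E,F} and {H}.
No further refinement is possible. Final partition (5 blocks): {D,G} | {A,E,F} | {C} | {B} | {H}.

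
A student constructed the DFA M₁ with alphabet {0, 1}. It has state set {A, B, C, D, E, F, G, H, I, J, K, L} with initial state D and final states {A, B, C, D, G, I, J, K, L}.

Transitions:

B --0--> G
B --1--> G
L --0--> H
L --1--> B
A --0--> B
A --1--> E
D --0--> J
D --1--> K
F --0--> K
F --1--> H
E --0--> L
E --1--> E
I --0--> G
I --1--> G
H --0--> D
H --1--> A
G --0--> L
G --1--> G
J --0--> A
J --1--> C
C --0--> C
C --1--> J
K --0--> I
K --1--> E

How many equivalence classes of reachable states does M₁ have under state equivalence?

First remove the unreachable states {F}; 11 states remain.
Start with accepting vs non-accepting: {A,B,C,D,G,I,J,K,L} | {E,H}.
Split {A,B,C,D,G,I,J,K,L} by δ(·,0) → {A,B,C,D,G,I,J,K} and {L}.
Refine {A,B,C,D,G,I,J,K} on symbol 0: members go to different blocks, giving {A,B,C,D,I,J,K} and {G}.
Refine {A,B,C,D,I,J,K} on symbol 0: members go to different blocks, giving {A,C,D,J,K} and {B,I}.
Refine {A,C,D,J,K} on symbol 0: members go to different blocks, giving {C,D,J} and {A,K}.
On input 0, block {C,D,J} splits into {C,D} and {J}.
Refine {C,D} on symbol 0: members go to different blocks, giving {C} and {D}.
On input 0, block {E,H} splits into {E} and {H}.
The partition is now stable with 9 blocks: {C} | {E} | {L} | {G} | {B,I} | {A,K} | {J} | {D} | {H}.

9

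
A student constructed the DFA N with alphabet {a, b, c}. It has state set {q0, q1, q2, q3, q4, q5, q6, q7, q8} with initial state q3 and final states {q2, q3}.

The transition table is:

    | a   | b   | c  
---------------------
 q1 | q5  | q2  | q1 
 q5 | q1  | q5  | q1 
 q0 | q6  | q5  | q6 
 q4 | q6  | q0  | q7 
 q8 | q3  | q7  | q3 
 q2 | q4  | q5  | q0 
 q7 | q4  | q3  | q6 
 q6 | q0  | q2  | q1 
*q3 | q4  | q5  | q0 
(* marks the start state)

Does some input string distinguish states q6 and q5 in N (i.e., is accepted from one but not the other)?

States {q8} cannot be reached from the start state, so discard them.
Initial partition by acceptance: {q2,q3} | {q0,q1,q4,q5,q6,q7}.
Split {q0,q1,q4,q5,q6,q7} by δ(·,b) → {q0,q4,q5} and {q1,q6,q7}.
No further refinement is possible. Final partition (3 blocks): {q2,q3} | {q0,q4,q5} | {q1,q6,q7}.
q6 and q5 end up in different blocks, so they are distinguishable. For instance, the string 'b' is accepted from only q6.

Yes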